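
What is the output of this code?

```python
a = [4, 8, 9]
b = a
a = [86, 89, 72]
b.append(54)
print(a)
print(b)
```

Key concept: rebinding vs mutation: a is rebound to a new list, b still points at the original.
Step by step:
`a = [4, 8, 9]` → a = [4, 8, 9]
`b = a` → b = [4, 8, 9] (same object as a)
`a = [86, 89, 72]` → a = [86, 89, 72]
`b.append(54)` → b = [4, 8, 9, 54]
`print(a)` → prints [86, 89, 72]
`print(b)` → prints [4, 8, 9, 54]

Answer:
[86, 89, 72]
[4, 8, 9, 54]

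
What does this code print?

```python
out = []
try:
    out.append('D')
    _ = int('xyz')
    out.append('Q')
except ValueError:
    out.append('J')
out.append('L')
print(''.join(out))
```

Execution trace: 'D' (try body) → 'J' (except ValueError) → 'L' (after the try/except). Output: DJL

Answer: DJL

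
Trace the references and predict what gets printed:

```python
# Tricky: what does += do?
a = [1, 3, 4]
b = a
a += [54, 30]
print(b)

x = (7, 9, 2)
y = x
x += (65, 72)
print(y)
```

Key concept: += behavior differs for mutable vs immutable.
Step by step:
`a = [1, 3, 4]` → a = [1, 3, 4]
`b = a` → b = [1, 3, 4] (same object as a)
`a += [54, 30]` → a = [1, 3, 4, 54, 30] (same object as b); b = [1, 3, 4, 54, 30] (same object as a)
`print(b)` → prints [1, 3, 4, 54, 30]
`x = (7, 9, 2)` → x = (7, 9, 2)
`y = x` → y = (7, 9, 2)
`x += (65, 72)` → x = (7, 9, 2, 65, 72)
`print(y)` → prints (7, 9, 2)

Answer:
[1, 3, 4, 54, 30]
(7, 9, 2)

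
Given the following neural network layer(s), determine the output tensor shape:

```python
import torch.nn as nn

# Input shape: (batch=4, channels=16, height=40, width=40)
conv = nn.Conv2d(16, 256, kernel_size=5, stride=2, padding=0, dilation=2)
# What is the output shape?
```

Input: (4, 16, 40, 40) -> Output: (4, 256, 16, 16)

Answer: (4, 256, 16, 16)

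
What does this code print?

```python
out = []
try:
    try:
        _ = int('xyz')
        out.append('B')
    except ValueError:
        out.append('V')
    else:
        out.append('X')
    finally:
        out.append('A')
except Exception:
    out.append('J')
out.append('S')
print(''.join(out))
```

Execution trace: 'V' (inner except ValueError) → 'A' (inner finally) → 'S' (after the try/except). Output: VAS

Answer: VAS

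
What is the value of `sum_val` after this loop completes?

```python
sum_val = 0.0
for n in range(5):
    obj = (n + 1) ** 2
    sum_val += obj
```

Sum of squared losses 1² + 2² + ... + 5²
`sum_val` takes the values: 0.0 → 1.0 → 5.0 → 14.0 → 30.0 → 55.0

Answer: 55.0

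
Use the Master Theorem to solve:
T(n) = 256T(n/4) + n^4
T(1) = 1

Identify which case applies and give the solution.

a=256, b=4, f(n)=n^4. log_4(256) = 4. Since c=4 = 4, Case 2 applies: T(n) = Θ(n^log_b(a) · log n) = O(n^4 log n).

Answer: O(n^4 log n) - Case 2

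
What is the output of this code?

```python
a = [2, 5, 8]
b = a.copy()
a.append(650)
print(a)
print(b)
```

Key concept: list.copy() creates independent copy.
Step by step:
`a = [2, 5, 8]` → a = [2, 5, 8]
`b = a.copy()` → b = [2, 5, 8]
`a.append(650)` → a = [2, 5, 8, 650]
`print(a)` → prints [2, 5, 8, 650]
`print(b)` → prints [2, 5, 8]

Answer:
[2, 5, 8, 650]
[2, 5, 8]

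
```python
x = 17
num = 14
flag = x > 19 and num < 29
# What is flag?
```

Trace:
`x = 17` → x = 17
`num = 14` → num = 14
`flag = x > 19 and num < 29` → flag = False
So flag = False

Answer: False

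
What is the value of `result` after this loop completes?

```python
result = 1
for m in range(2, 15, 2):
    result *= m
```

Product of even numbers 2 to 14
`result` takes the values: 1 → 2 → 8 → 48 → 384 → 3840 → 46080 → 645120

Answer: 645120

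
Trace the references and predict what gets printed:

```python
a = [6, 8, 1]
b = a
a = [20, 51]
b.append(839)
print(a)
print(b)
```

Key concept: rebinding vs mutation: a is rebound to a new list, b still points at the original.
Step by step:
`a = [6, 8, 1]` → a = [6, 8, 1]
`b = a` → b = [6, 8, 1] (same object as a)
`a = [20, 51]` → a = [20, 51]
`b.append(839)` → b = [6, 8, 1, 839]
`print(a)` → prints [20, 51]
`print(b)` → prints [6, 8, 1, 839]

Answer:
[20, 51]
[6, 8, 1, 839]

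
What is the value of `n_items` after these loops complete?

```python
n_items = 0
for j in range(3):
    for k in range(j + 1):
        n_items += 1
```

Triangle: 1 + 2 + ... + 3
`n_items` takes the values: 0 → 1 → 2 → 3 → 4 → 5 → 6

Answer: 6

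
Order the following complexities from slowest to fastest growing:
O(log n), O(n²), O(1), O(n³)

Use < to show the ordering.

Ordered by growth rate: O(1) < O(log n) < O(n²) < O(n³)

Answer: O(1) < O(log n) < O(n²) < O(n³)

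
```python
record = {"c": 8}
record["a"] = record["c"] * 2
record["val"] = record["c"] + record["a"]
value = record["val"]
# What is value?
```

Trace:
`record = {"c": 8}` → record = {'c': 8}
`record["a"] = record["c"] * 2` → record = {'c': 8, 'a': 16}
`record["val"] = record["c"] + record["a"]` → record = {'c': 8, 'a': 16, 'val': 24}
`value = record["val"]` → value = 24
So value = 24

Answer: 24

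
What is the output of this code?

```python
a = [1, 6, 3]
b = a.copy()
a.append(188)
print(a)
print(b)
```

Key concept: list.copy() creates independent copy.
Step by step:
`a = [1, 6, 3]` → a = [1, 6, 3]
`b = a.copy()` → b = [1, 6, 3]
`a.append(188)` → a = [1, 6, 3, 188]
`print(a)` → prints [1, 6, 3, 188]
`print(b)` → prints [1, 6, 3]

Answer:
[1, 6, 3, 188]
[1, 6, 3]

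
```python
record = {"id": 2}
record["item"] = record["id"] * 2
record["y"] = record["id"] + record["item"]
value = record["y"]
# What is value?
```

Trace:
`record = {"id": 2}` → record = {'id': 2}
`record["item"] = record["id"] * 2` → record = {'id': 2, 'item': 4}
`record["y"] = record["id"] + record["item"]` → record = {'id': 2, 'item': 4, 'y': 6}
`value = record["y"]` → value = 6
So value = 6

Answer: 6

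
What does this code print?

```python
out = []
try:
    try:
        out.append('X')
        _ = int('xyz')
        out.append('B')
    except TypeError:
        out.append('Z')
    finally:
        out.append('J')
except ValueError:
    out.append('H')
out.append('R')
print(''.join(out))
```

Execution trace: 'X' (try body) → 'J' (finally) → 'H' (outer except ValueError) → 'R' (after the try/except). Output: XJHR

Answer: XJHR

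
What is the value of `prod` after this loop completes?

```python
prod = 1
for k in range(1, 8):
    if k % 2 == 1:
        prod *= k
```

Product of odd numbers 1 to 7
`prod` takes the values: 1 → 3 → 15 → 105

Answer: 105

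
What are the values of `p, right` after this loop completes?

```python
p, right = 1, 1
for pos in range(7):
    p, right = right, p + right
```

Fibonacci: after 7 iterations
`p, right` takes the values: (1, 1) → (1, 2) → (2, 3) → (3, 5) → (5, 8) → (8, 13) → (13, 21) → (21, 34)

Answer: 21, 34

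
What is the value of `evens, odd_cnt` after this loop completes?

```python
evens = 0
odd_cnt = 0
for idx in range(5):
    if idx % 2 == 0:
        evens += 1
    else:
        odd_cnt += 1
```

Count evens and odds in range(5)
`evens, odd_cnt` takes the values: (0, 0) → (1, 0) → (1, 1) → (2, 1) → (2, 2) → (3, 2)

Answer: 3, 2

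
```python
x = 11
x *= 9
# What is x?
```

Trace:
`x = 11` → x = 11
`x *= 9` → x = 99
So x = 99

Answer: 99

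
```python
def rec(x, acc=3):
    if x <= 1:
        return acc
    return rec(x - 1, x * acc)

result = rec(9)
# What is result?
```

Accumulator trace (n, acc): (9, 3) -> (8, 27) -> (7, 216) -> (6, 1512) -> (5, 9072) -> (4, 45360) -> (3, 181440) -> (2, 544320) -> (1, 1088640) -> return 1088640

Answer: 1088640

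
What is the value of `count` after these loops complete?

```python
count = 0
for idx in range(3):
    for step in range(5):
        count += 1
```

3 * 5 = 15
`count` takes the values: 0 → 1 → 2 → 3 → 4 → 5 → 6 → 7 → 8 → 9 → 10 → 11 → 12 → 13 → 14 → 15

Answer: 15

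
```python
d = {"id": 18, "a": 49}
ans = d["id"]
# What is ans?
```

Trace:
`d = {"id": 18, "a": 49}` → d = {'id': 18, 'a': 49}
`ans = d["id"]` → ans = 18
So ans = 18

Answer: 18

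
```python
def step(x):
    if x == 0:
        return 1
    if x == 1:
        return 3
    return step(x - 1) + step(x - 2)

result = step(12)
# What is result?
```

Build up from base cases: step(0)=1, step(1)=3, step(2)=4, step(3)=7, step(4)=11, step(5)=18, step(6)=29, ..., step(12)=521

Answer: 521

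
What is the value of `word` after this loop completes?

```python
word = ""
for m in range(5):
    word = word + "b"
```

Repeat 'b' 5 times
`word` takes the values: "" → "b" → "bb" → "bbb" → "bbbb" → "bbbbb"

Answer: "bbbbb"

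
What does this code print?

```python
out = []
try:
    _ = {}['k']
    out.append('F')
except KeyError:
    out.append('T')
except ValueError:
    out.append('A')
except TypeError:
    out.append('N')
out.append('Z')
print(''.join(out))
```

Execution trace: 'T' (except KeyError) → 'Z' (after the try/except). Output: TZ

Answer: TZ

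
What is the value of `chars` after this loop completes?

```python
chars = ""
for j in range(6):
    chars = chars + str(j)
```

Concatenate digits 0 to 5
`chars` takes the values: "" → "0" → "01" → "012" → "0123" → "01234" → "012345"

Answer: "012345"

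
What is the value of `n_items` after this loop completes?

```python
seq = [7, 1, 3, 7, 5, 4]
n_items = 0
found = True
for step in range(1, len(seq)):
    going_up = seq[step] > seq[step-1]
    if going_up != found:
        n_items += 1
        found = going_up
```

Count direction changes in [7, 1, 3, 7, 5, 4]
`n_items` takes the values: 0 → 1 → 2 → 3

Answer: 3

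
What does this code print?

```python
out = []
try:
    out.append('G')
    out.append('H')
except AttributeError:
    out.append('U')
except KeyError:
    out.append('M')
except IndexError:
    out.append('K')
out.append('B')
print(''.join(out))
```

Execution trace: 'G' (try body) → 'H' (try body, no exception) → 'B' (after the try/except). Output: GHB

Answer: GHB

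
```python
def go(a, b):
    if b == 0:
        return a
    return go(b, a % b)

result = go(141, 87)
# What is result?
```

go(141, 87) -> go(87, 54) -> go(54, 33) -> go(33, 21) -> go(21, 12) -> go(12, 9) -> go(9, 3) -> go(3, 0) -> 3

Answer: 3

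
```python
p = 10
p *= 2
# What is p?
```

Trace:
`p = 10` → p = 10
`p *= 2` → p = 20
So p = 20

Answer: 20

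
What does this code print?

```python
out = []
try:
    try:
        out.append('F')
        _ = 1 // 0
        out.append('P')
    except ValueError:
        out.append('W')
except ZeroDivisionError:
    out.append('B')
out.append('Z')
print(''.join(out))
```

Execution trace: 'F' (try body) → 'B' (outer except ZeroDivisionError) → 'Z' (after the try/except). Output: FBZ

Answer: FBZ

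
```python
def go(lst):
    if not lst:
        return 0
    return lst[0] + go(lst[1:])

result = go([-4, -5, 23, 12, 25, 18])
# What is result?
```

(-4) + (-5) + 23 + 12 + 25 + 18 + 0 = 69

Answer: 69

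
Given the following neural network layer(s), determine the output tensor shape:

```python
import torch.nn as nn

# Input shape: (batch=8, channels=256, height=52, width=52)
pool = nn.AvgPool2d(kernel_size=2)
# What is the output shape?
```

Input: (8, 256, 52, 52) -> Output: (8, 256, 26, 26)

Answer: (8, 256, 26, 26)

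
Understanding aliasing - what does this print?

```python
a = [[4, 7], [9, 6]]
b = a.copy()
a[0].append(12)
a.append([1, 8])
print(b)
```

Key concept: shallow copy with nested lists.
Step by step:
`a = [[4, 7], [9, 6]]` → a = [[4, 7], [9, 6]]
`b = a.copy()` → b = [[4, 7], [9, 6]]
`a[0].append(12)` → a = [[4, 7, 12], [9, 6]]; b = [[4, 7, 12], [9, 6]]
`a.append([1, 8])` → a = [[4, 7, 12], [9, 6], [1, 8]]
`print(b)` → prints [[4, 7, 12], [9, 6]]

Answer: [[4, 7, 12], [9, 6]]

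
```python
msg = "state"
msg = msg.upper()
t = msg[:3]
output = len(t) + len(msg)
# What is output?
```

Trace:
`msg = "state"` → msg = 'state'
`msg = msg.upper()` → msg = 'STATE'
`t = msg[:3]` → t = 'STA'
`output = len(t) + len(msg)` → output = 8
So output = 8

Answer: 8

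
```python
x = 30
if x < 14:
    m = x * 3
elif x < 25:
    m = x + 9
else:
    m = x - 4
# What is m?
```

Trace:
`x = 30` → x = 30
`if x < 14: ...` → x < 14 is False, x < 25 is False, take else branch → m = 26
So m = 26

Answer: 26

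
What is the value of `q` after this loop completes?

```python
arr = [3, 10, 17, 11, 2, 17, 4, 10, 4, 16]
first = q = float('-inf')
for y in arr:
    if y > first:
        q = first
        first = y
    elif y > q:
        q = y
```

Second largest (with repeats) in [3, 10, 17, 11, 2, 17, 4, 10, 4, 16]
`q` takes the values: -inf → 3 → 10 → 11 → 17

Answer: 17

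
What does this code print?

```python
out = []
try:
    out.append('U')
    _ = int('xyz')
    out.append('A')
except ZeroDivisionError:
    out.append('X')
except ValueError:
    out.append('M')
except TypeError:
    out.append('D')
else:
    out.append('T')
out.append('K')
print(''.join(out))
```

Execution trace: 'U' (try body) → 'M' (except ValueError) → 'K' (after the try/except). Output: UMK

Answer: UMK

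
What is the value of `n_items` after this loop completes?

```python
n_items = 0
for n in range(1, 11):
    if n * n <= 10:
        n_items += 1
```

Count numbers where n² ≤ 10
`n_items` takes the values: 0 → 1 → 2 → 3

Answer: 3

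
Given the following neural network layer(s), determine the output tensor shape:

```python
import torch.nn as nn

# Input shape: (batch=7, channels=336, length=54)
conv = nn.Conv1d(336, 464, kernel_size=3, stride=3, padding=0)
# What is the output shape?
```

Input: (7, 336, 54) -> Output: (7, 464, 18)

Answer: (7, 464, 18)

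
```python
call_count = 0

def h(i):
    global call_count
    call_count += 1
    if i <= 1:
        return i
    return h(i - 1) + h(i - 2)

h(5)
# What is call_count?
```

Calls(i) = 1 + Calls(i-1) + Calls(i-2); Calls(0)=Calls(1)=1. For i=5 this gives 15.

Answer: 15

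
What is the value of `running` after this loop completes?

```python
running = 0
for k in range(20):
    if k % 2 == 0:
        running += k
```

Sum of even numbers 0 to 19
`running` takes the values: 0 → 2 → 6 → 12 → 20 → 30 → 42 → 56 → 72 → 90

Answer: 90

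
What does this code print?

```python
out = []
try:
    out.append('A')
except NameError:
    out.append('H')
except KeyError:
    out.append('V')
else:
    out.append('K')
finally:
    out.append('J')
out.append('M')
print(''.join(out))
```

Execution trace: 'A' (try body, no exception) → 'K' (else) → 'J' (finally) → 'M' (after the try/except). Output: AKJM

Answer: AKJM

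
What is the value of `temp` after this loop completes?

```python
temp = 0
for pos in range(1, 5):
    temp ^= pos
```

XOR of 1 to 4
`temp` takes the values: 0 → 1 → 3 → 0 → 4

Answer: 4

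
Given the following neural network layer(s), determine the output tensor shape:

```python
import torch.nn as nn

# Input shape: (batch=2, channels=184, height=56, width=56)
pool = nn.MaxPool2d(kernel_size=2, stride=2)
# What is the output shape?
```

Input: (2, 184, 56, 56) -> Output: (2, 184, 28, 28)

Answer: (2, 184, 28, 28)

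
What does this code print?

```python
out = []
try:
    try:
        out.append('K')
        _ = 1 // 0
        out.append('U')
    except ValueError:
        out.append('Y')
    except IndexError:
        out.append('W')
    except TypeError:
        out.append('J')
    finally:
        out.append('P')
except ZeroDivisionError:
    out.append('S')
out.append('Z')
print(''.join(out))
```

Execution trace: 'K' (try body) → 'P' (finally) → 'S' (outer except ZeroDivisionError) → 'Z' (after the try/except). Output: KPSZ

Answer: KPSZ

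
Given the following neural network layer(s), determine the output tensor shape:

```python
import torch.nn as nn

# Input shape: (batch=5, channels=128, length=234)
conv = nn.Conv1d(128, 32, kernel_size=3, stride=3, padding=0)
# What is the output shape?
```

Input: (5, 128, 234) -> Output: (5, 32, 78)

Answer: (5, 32, 78)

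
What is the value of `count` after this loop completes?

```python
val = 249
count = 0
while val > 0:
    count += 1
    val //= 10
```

Count digits by repeated division by 10
`count` takes the values: 0 → 1 → 2 → 3

Answer: 3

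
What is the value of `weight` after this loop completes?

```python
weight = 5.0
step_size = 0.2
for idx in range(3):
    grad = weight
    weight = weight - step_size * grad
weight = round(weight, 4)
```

Gradient descent: w = 5.0 * (1 - 0.2)^3
`weight` takes the values: 5.0 → 4.0 → 3.2 → 2.56

Answer: 2.56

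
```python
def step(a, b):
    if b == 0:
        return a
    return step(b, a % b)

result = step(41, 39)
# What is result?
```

step(41, 39) -> step(39, 2) -> step(2, 1) -> step(1, 0) -> 1

Answer: 1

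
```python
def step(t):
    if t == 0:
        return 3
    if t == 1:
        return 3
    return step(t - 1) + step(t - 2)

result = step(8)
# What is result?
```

Build up from base cases: step(0)=3, step(1)=3, step(2)=6, step(3)=9, step(4)=15, step(5)=24, step(6)=39, ..., step(8)=102

Answer: 102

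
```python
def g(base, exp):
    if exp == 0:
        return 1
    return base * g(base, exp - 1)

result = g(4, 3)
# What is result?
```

g(4, 3) = 4 * 4 * 4 = 64

Answer: 64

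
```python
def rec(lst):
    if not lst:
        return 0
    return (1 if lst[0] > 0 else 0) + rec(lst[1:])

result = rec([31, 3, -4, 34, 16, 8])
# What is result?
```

Count of positive elements in [31, 3, -4, 34, 16, 8] = 5

Answer: 5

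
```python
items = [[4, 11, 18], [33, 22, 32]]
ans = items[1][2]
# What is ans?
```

Trace:
`items = [[4, 11, 18], [33, 22, 32]]` → items = [[4, 11, 18], [33, 22, 32]]
`ans = items[1][2]` → ans = 32
So ans = 32

Answer: 32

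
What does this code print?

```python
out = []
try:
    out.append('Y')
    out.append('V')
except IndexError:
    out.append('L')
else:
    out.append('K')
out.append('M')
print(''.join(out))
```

Execution trace: 'Y' (try body) → 'V' (try body, no exception) → 'K' (else) → 'M' (after the try/except). Output: YVKM

Answer: YVKM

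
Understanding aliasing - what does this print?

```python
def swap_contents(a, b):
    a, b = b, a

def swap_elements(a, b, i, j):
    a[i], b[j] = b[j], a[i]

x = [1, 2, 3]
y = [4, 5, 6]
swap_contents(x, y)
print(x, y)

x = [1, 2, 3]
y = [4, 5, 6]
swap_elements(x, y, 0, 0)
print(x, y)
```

Key concept: parameter rebinding vs mutation.
Step by step:
`x = [1, 2, 3]` → x = [1, 2, 3]
`y = [4, 5, 6]` → y = [4, 5, 6]
`swap_contents(x, y)` → no visible change to tracked variables
`print(x, y)` → prints [1, 2, 3] [4, 5, 6]
`x = [1, 2, 3]` → x = [1, 2, 3]
`y = [4, 5, 6]` → y = [4, 5, 6]
`swap_elements(x, y, 0, 0)` → x = [4, 2, 3]; y = [1, 5, 6]
`print(x, y)` → prints [4, 2, 3] [1, 5, 6]

Answer:
[1, 2, 3] [4, 5, 6]
[4, 2, 3] [1, 5, 6]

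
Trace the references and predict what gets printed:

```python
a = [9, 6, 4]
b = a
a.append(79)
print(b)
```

Key concept: basic list aliasing.
Step by step:
`a = [9, 6, 4]` → a = [9, 6, 4]
`b = a` → b = [9, 6, 4] (same object as a)
`a.append(79)` → a = [9, 6, 4, 79] (same object as b); b = [9, 6, 4, 79] (same object as a)
`print(b)` → prints [9, 6, 4, 79]

Answer: [9, 6, 4, 79]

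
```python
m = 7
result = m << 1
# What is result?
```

Trace:
`m = 7` → m = 7
`result = m << 1` → result = 14
So result = 14

Answer: 14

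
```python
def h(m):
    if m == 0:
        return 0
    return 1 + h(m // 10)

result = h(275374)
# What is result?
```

Count of digits of 275374: 6

Answer: 6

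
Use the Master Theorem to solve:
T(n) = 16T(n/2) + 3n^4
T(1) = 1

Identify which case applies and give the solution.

a=16, b=2, f(n)=3n^4. log_2(16) = 4. Since c=4 = 4, Case 2 applies: T(n) = Θ(n^log_b(a) · log n) = O(n^4 log n).

Answer: O(n^4 log n) - Case 2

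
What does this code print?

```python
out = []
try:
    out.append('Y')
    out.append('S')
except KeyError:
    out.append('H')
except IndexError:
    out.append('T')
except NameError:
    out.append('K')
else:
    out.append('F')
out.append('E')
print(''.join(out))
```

Execution trace: 'Y' (try body) → 'S' (try body, no exception) → 'F' (else) → 'E' (after the try/except). Output: YSFE

Answer: YSFE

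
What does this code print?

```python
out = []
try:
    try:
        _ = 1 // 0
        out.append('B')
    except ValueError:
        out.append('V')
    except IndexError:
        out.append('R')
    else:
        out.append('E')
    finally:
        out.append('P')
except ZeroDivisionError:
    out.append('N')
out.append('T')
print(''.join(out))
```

Execution trace: 'P' (finally) → 'N' (outer except ZeroDivisionError) → 'T' (after the try/except). Output: PNT

Answer: PNT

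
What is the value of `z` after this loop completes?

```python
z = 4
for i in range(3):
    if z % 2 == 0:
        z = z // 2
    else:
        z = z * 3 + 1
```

Collatz-style transformation from 4
`z` takes the values: 4 → 2 → 1 → 4

Answer: 4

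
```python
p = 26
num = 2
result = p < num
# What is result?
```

Trace:
`p = 26` → p = 26
`num = 2` → num = 2
`result = p < num` → result = False
So result = False

Answer: False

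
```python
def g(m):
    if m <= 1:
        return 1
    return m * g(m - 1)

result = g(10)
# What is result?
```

g(10) = 10 * 9 * 8 * 7 * 6 * 5 * 4 * 3 * 2 * 1 = 3628800

Answer: 3628800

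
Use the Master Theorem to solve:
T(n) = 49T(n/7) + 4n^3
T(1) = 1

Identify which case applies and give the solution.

a=49, b=7, f(n)=4n^3. log_7(49) = 2. Since c=3 > 2 and the regularity condition holds (49(n/7)^3 = (49/7^3)n^3 with 49/7^3 < 1), Case 3 applies: T(n) = Θ(f(n)) = O(n^3).

Answer: O(n^3) - Case 3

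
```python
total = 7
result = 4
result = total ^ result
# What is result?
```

Trace:
`total = 7` → total = 7
`result = 4` → result = 4
`result = total ^ result` → result = 3
So result = 3

Answer: 3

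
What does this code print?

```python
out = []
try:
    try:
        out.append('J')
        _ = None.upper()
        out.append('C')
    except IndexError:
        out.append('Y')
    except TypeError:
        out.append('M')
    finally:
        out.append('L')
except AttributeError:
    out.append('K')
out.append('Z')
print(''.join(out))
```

Execution trace: 'J' (try body) → 'L' (finally) → 'K' (outer except AttributeError) → 'Z' (after the try/except). Output: JLKZ

Answer: JLKZ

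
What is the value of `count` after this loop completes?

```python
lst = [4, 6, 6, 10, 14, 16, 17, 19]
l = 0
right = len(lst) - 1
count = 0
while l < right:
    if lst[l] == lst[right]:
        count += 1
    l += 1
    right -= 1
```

Count matching pairs from ends
`count` takes the values: 0

Answer: 0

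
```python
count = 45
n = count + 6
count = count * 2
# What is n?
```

Trace:
`count = 45` → count = 45
`n = count + 6` → n = 51
`count = count * 2` → count = 90
So n = 51

Answer: 51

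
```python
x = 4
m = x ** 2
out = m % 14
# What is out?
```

Trace:
`x = 4` → x = 4
`m = x ** 2` → m = 16
`out = m % 14` → out = 2
So out = 2

Answer: 2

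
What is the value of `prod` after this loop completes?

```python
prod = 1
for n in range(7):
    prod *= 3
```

3^7 = 2187
`prod` takes the values: 1 → 3 → 9 → 27 → 81 → 243 → 729 → 2187

Answer: 2187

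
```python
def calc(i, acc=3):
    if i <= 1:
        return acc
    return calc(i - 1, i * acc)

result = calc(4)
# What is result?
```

Accumulator trace (n, acc): (4, 3) -> (3, 12) -> (2, 36) -> (1, 72) -> return 72

Answer: 72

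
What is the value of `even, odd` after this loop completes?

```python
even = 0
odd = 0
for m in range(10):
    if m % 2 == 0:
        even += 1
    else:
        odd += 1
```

Count evens and odds in range(10)
`even, odd` takes the values: (0, 0) → (1, 0) → (1, 1) → (2, 1) → (2, 2) → (3, 2) → (3, 3) → (4, 3) → (4, 4) → (5, 4) → (5, 5)

Answer: 5, 5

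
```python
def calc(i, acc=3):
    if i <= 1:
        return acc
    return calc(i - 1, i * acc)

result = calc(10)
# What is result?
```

Accumulator trace (n, acc): (10, 3) -> (9, 30) -> (8, 270) -> (7, 2160) -> (6, 15120) -> (5, 90720) -> (4, 453600) -> (3, 1814400) -> (2, 5443200) -> (1, 10886400) -> return 10886400

Answer: 10886400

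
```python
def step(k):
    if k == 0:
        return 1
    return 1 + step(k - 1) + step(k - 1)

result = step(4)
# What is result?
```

step(k) = 1 + 2·step(k-1), step(0)=1. Closed form: (1+1)·2^4 - 1 = 31.

Answer: 31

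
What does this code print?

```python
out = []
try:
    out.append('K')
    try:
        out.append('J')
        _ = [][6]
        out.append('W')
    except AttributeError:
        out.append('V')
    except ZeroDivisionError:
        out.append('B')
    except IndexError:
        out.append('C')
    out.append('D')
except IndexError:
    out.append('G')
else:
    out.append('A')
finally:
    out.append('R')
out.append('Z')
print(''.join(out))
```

Execution trace: 'K' (try body) → 'J' (inner try body) → 'C' (inner except IndexError) → 'D' (try body, no exception) → 'A' (else) → 'R' (finally) → 'Z' (after the try/except). Output: KJCDARZ

Answer: KJCDARZ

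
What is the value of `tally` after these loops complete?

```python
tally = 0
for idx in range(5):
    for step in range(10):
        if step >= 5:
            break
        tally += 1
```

Inner breaks at 5, outer runs 5 times
`tally` takes the values: 0 → 1 → 2 → 3 → 4 → 5 → 6 → 7 → 8 → 9 → 10 → 11 → 12 → 13 → 14 → 15 → 16 → 17 → 18 → 19 → 20 → 21 → 22 → 23 → 24 → 25

Answer: 25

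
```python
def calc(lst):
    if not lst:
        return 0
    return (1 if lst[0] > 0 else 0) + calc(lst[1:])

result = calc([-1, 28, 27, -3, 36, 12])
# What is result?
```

Count of positive elements in [-1, 28, 27, -3, 36, 12] = 4

Answer: 4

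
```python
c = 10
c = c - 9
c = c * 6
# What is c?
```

Trace:
`c = 10` → c = 10
`c = c - 9` → c = 1
`c = c * 6` → c = 6
So c = 6

Answer: 6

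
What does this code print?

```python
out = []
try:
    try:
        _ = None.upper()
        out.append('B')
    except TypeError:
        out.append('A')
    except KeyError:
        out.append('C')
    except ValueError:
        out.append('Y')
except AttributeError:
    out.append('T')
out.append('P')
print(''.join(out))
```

Execution trace: 'T' (outer except AttributeError) → 'P' (after the try/except). Output: TP

Answer: TP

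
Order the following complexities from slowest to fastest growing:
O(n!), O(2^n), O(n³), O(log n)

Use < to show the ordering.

Ordered by growth rate: O(log n) < O(n³) < O(2^n) < O(n!)

Answer: O(log n) < O(n³) < O(2^n) < O(n!)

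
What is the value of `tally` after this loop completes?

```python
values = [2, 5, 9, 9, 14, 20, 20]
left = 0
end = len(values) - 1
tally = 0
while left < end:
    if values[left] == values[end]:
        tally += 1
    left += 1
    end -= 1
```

Count matching pairs from ends
`tally` takes the values: 0

Answer: 0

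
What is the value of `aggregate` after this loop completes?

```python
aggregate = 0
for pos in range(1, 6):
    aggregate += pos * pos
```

Sum of squares 1² to 5² = 55
`aggregate` takes the values: 0 → 1 → 5 → 14 → 30 → 55

Answer: 55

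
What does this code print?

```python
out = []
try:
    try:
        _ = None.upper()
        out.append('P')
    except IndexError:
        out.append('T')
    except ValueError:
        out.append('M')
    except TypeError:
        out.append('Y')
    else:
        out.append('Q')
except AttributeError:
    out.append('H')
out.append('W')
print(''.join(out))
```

Execution trace: 'H' (outer except AttributeError) → 'W' (after the try/except). Output: HW

Answer: HW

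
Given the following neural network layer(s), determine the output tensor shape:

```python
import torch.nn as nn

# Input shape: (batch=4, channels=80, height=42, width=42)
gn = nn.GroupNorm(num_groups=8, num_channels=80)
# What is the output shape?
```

Input: (4, 80, 42, 42) -> Output: (4, 80, 42, 42)

Answer: (4, 80, 42, 42)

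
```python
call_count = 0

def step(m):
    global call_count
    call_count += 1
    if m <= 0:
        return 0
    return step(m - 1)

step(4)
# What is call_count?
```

Linear recursion stepping by 1: 5 calls from m=4 down to ≤0.

Answer: 5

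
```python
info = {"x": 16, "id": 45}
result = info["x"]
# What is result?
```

Trace:
`info = {"x": 16, "id": 45}` → info = {'x': 16, 'id': 45}
`result = info["x"]` → result = 16
So result = 16

Answer: 16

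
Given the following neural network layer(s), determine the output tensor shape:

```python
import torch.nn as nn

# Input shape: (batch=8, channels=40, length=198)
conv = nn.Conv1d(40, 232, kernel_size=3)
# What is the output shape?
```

Input: (8, 40, 198) -> Output: (8, 232, 196)

Answer: (8, 232, 196)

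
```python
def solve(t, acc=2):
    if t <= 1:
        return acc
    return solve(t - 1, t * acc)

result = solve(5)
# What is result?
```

Accumulator trace (n, acc): (5, 2) -> (4, 10) -> (3, 40) -> (2, 120) -> (1, 240) -> return 240

Answer: 240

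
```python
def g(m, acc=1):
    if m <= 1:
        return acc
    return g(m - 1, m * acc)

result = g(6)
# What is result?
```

Accumulator trace (n, acc): (6, 1) -> (5, 6) -> (4, 30) -> (3, 120) -> (2, 360) -> (1, 720) -> return 720

Answer: 720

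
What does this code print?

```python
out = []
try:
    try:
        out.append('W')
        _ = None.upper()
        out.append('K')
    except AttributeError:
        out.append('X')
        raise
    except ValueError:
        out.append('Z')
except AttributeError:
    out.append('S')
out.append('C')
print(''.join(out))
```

Execution trace: 'W' (inner try body) → 'X' (inner except AttributeError) → 'S' (outer except AttributeError) → 'C' (after the try/except). Output: WXSC

Answer: WXSC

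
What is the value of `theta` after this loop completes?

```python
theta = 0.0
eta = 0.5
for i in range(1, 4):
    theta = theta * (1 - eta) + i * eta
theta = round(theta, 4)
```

Moving average with lr=0.5
`theta` takes the values: 0.0 → 0.5 → 1.25 → 2.125

Answer: 2.125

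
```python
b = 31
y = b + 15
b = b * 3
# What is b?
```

Trace:
`b = 31` → b = 31
`y = b + 15` → y = 46
`b = b * 3` → b = 93
So b = 93

Answer: 93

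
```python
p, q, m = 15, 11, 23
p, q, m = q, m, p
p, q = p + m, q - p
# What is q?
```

Trace:
`p, q, m = 15, 11, 23` → p = 15; q = 11; m = 23
`p, q, m = q, m, p` → p = 11; q = 23; m = 15
`p, q = p + m, q - p` → p = 26; q = 12
So q = 12

Answer: 12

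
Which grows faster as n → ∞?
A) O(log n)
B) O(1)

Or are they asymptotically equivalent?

O(log n) vs O(1): Higher order terms dominate.

Answer: A) O(log n) grows faster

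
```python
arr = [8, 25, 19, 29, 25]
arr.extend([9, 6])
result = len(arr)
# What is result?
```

Trace:
`arr = [8, 25, 19, 29, 25]` → arr = [8, 25, 19, 29, 25]
`arr.extend([9, 6])` → arr = [8, 25, 19, 29, 25, 9, 6]
`result = len(arr)` → result = 7
So result = 7

Answer: 7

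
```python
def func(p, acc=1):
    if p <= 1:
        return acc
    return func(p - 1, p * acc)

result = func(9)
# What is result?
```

Accumulator trace (n, acc): (9, 1) -> (8, 9) -> (7, 72) -> (6, 504) -> (5, 3024) -> (4, 15120) -> (3, 60480) -> (2, 181440) -> (1, 362880) -> return 362880

Answer: 362880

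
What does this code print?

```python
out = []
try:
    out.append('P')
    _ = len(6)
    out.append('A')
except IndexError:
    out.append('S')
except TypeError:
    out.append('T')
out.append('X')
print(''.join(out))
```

Execution trace: 'P' (try body) → 'T' (except TypeError) → 'X' (after the try/except). Output: PTX

Answer: PTX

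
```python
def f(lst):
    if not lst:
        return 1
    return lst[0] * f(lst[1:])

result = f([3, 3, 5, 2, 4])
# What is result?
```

Product over [3, 3, 5, 2, 4] = 3 * 3 * 5 * 2 * 4 = 360

Answer: 360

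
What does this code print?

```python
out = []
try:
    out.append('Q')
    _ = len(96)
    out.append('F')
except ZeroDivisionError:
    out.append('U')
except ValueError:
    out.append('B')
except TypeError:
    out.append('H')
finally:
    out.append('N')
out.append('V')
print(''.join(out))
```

Execution trace: 'Q' (try body) → 'H' (except TypeError) → 'N' (finally) → 'V' (after the try/except). Output: QHNV

Answer: QHNV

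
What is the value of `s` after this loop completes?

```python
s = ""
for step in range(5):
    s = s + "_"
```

Repeat '_' 5 times
`s` takes the values: "" → "_" → "__" → "___" → "____" → "_____"

Answer: "_____"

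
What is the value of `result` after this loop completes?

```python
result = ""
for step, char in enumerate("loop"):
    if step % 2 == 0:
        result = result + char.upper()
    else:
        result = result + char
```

Uppercase even positions in 'loop'
`result` takes the values: "" → "L" → "Lo" → "LoO" → "LoOp"

Answer: "LoOp"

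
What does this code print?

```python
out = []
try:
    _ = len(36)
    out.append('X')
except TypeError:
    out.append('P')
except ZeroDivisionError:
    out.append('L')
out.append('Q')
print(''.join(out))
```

Execution trace: 'P' (except TypeError) → 'Q' (after the try/except). Output: PQ

Answer: PQ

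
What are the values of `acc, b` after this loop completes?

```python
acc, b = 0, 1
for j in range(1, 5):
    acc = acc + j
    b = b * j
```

Sum and factorial of 1 to 4
`acc, b` takes the values: (0, 1) → (1, 1) → (3, 1) → (3, 2) → (6, 2) → (6, 6) → (10, 6) → (10, 24)

Answer: 10, 24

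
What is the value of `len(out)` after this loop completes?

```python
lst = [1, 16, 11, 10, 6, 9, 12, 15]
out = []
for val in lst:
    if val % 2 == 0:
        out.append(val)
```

Count even numbers in [1, 16, 11, 10, 6, 9, 12, 15]
`out` takes the values: [] → [16] → [16, 10] → [16, 10, 6] → [16, 10, 6, 12]
So `len(out)` = 4

Answer: 4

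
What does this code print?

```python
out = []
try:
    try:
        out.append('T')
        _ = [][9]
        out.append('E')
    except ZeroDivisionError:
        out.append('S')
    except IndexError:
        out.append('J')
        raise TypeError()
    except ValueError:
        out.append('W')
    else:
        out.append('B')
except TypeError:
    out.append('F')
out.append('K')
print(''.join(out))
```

Execution trace: 'T' (inner try body) → 'J' (inner except IndexError) → 'F' (outer except TypeError) → 'K' (after the try/except). Output: TJFK

Answer: TJFK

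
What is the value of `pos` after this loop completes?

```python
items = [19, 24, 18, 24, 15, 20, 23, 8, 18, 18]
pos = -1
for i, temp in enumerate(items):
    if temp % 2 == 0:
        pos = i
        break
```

First even number index in [19, 24, 18, 24, 15, 20, 23, 8, 18, 18]
`pos` takes the values: -1 → 1

Answer: 1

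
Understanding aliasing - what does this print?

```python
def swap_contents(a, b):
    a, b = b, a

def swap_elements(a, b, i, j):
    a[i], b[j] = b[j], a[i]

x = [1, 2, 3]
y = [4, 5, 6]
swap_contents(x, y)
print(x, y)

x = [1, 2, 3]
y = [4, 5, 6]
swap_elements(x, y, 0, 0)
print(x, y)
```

Key concept: parameter rebinding vs mutation.
Step by step:
`x = [1, 2, 3]` → x = [1, 2, 3]
`y = [4, 5, 6]` → y = [4, 5, 6]
`swap_contents(x, y)` → no visible change to tracked variables
`print(x, y)` → prints [1, 2, 3] [4, 5, 6]
`x = [1, 2, 3]` → x = [1, 2, 3]
`y = [4, 5, 6]` → y = [4, 5, 6]
`swap_elements(x, y, 0, 0)` → x = [4, 2, 3]; y = [1, 5, 6]
`print(x, y)` → prints [4, 2, 3] [1, 5, 6]

Answer:
[1, 2, 3] [4, 5, 6]
[4, 2, 3] [1, 5, 6]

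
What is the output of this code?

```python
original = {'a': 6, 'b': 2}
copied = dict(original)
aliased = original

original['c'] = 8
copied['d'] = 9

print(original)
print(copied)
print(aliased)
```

Key concept: dict() creates copy, assignment creates alias.
Step by step:
`original = {'a': 6, 'b': 2}` → original = {'a': 6, 'b': 2}
`copied = dict(original)` → copied = {'a': 6, 'b': 2}
`aliased = original` → aliased = {'a': 6, 'b': 2} (same object as original)
`original['c'] = 8` → original = {'a': 6, 'b': 2, 'c': 8} (same object as aliased); aliased = {'a': 6, 'b': 2, 'c': 8} (same object as original)
`copied['d'] = 9` → copied = {'a': 6, 'b': 2, 'd': 9}
`print(original)` → prints {'a': 6, 'b': 2, 'c': 8}
`print(copied)` → prints {'a': 6, 'b': 2, 'd': 9}
`print(aliased)` → prints {'a': 6, 'b': 2, 'c': 8}

Answer:
{'a': 6, 'b': 2, 'c': 8}
{'a': 6, 'b': 2, 'd': 9}
{'a': 6, 'b': 2, 'c': 8}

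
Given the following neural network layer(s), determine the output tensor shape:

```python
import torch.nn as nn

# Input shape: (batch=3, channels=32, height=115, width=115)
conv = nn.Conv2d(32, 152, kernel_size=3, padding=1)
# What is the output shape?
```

Input: (3, 32, 115, 115) -> Output: (3, 152, 115, 115)

Answer: (3, 152, 115, 115)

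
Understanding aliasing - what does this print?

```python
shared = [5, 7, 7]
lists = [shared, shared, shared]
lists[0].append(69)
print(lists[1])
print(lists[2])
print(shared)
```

Key concept: list of same reference.
Step by step:
`shared = [5, 7, 7]` → shared = [5, 7, 7]
`lists = [shared, shared, shared]` → lists = [[5, 7, 7], [5, 7, 7], [5, 7, 7]]
`lists[0].append(69)` → shared = [5, 7, 7, 69]; lists = [[5, 7, 7, 69], [5, 7, 7, 69], [5, 7, 7, 69]]
`print(lists[1])` → prints [5, 7, 7, 69]
`print(lists[2])` → prints [5, 7, 7, 69]
`print(shared)` → prints [5, 7, 7, 69]

Answer:
[5, 7, 7, 69]
[5, 7, 7, 69]
[5, 7, 7, 69]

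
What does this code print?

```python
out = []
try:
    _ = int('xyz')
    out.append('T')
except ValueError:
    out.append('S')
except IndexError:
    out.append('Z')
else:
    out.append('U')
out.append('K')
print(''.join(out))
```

Execution trace: 'S' (except ValueError) → 'K' (after the try/except). Output: SK

Answer: SK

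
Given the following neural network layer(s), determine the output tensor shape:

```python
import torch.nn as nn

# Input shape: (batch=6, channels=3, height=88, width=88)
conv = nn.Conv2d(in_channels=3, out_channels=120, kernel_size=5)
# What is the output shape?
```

Input: (6, 3, 88, 88) -> Output: (6, 120, 84, 84)

Answer: (6, 120, 84, 84)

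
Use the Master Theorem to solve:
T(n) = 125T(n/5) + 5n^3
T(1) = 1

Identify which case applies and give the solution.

a=125, b=5, f(n)=5n^3. log_5(125) = 3. Since c=3 = 3, Case 2 applies: T(n) = Θ(n^log_b(a) · log n) = O(n^3 log n).

Answer: O(n^3 log n) - Case 2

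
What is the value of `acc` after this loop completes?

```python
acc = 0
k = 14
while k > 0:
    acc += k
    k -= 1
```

Sum 14 down to 1
`acc` takes the values: 0 → 14 → 27 → 39 → 50 → 60 → 69 → 77 → 84 → 90 → 95 → 99 → 102 → 104 → 105

Answer: 105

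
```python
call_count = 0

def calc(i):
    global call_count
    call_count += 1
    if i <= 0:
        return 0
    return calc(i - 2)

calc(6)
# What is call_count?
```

Linear recursion stepping by 2: 4 calls from i=6 down to ≤0.

Answer: 4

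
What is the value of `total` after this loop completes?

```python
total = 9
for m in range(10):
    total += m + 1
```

Start at 9, add 1 to 10 = 64
`total` takes the values: 9 → 10 → 12 → 15 → 19 → 24 → 30 → 37 → 45 → 54 → 64

Answer: 64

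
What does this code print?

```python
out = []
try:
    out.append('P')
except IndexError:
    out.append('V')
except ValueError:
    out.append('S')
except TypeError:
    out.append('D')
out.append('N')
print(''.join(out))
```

Execution trace: 'P' (try body, no exception) → 'N' (after the try/except). Output: PN

Answer: PN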